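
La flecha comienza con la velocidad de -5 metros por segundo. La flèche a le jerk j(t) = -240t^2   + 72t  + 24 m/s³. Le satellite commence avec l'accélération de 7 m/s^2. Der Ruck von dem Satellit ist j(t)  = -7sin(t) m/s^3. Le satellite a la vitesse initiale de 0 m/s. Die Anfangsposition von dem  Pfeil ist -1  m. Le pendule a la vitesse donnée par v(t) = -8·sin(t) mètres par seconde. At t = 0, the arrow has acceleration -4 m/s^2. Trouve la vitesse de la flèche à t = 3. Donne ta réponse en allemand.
Ausgehend von dem Ruck j(t) = -240·t^2 + 72·t + 24, nehmen wir 2 Integrale. Die Stammfunktion von dem Ruck, mit a(0) = -4, ergibt die Beschleunigung: a(t) = -80·t^3 + 36·t^2 + 24·t - 4. Mit ∫a(t)dt und Anwendung von v(0) = -5, finden wir v(t) = -20·t^4 + 12·t^3 + 12·t^2 - 4·t - 5. Wir haben die Geschwindigkeit v(t) = -20·t^4 + 12·t^3 + 12·t^2 - 4·t - 5. Durch Einsetzen von t = 3: v(3) = -1205.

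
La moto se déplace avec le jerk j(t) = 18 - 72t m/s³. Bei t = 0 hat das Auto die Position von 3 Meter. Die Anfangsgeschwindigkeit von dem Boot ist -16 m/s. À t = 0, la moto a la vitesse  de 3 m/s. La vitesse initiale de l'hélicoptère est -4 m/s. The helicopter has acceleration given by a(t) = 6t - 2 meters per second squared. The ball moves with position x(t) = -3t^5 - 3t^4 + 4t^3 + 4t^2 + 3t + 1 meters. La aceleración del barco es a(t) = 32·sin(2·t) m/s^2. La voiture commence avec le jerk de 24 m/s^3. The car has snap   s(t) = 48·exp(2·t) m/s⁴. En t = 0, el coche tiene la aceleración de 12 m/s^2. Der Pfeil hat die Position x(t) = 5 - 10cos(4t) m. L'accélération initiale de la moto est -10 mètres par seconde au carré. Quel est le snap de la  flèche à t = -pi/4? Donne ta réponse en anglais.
Starting from position x(t) = 5 - 10·cos(4·t), we take 4 derivatives. The derivative of position gives velocity: v(t) = 40·sin(4·t). Differentiating velocity, we get acceleration: a(t) = 160·cos(4·t). Taking d/dt of a(t), we find j(t) = -640·sin(4·t). Taking d/dt of j(t), we find s(t) = -2560·cos(4·t). We have snap s(t) = -2560·cos(4·t). Substituting t = -pi/4: s(-pi/4) = 2560.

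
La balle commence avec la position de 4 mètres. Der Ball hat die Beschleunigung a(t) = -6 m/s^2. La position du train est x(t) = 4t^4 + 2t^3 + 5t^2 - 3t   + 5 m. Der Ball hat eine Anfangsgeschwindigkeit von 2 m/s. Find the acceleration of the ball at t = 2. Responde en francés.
En utilisant a(t) = -6 et en substituant t = 2, nous trouvons a = -6.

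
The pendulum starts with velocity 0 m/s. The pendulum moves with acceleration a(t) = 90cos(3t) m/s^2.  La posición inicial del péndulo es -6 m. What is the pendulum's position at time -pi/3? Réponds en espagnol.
Necesitamos integrar nuestra ecuación de la aceleración a(t) = 90·cos(3·t) 2 veces. Integrando la aceleración y usando la condición inicial v(0) = 0, obtenemos v(t) = 30·sin(3·t). La antiderivada de la velocidad es la posición. Usando x(0) = -6, obtenemos x(t) = 4 - 10·cos(3·t). Tenemos la posición x(t) = 4 - 10·cos(3·t). Sustituyendo t = -pi/3: x(-pi/3) = 14.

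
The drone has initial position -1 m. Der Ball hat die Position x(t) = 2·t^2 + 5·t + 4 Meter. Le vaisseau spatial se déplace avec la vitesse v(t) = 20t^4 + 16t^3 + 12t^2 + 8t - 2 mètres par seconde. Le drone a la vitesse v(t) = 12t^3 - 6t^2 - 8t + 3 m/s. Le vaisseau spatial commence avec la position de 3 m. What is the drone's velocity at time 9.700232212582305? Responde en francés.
Nous avons la vitesse v(t) = 12·t^3 - 6·t^2 - 8·t + 3. En substituant t = 9.700232212582305: v(9.700232212582305) = 10313.6936910085.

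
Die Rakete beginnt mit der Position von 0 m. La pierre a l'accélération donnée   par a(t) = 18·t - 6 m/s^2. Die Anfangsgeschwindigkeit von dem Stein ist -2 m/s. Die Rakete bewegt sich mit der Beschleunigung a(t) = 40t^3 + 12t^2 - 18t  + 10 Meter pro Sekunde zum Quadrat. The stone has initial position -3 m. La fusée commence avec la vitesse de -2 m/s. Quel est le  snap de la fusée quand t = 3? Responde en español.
Para resolver esto, necesitamos tomar 2 derivadas de nuestra ecuación de la aceleración a(t) = 40·t^3 + 12·t^2 - 18·t + 10. Tomando d/dt de a(t), encontramos j(t) = 120·t^2 + 24·t - 18. La derivada de la sacudida da el snap: s(t) = 240·t + 24. Usando s(t) = 240·t + 24 y sustituyendo t = 3, encontramos s = 744.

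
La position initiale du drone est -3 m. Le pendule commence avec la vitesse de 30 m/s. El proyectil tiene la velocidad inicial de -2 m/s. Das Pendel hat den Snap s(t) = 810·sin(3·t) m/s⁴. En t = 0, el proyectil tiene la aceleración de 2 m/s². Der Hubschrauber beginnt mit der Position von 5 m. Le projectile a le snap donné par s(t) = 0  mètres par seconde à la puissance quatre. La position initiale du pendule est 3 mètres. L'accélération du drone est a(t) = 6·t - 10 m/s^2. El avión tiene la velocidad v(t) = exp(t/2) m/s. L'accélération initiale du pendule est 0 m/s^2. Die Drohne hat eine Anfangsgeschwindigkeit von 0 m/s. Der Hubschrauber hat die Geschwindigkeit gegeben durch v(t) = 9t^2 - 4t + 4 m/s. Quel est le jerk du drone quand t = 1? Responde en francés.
En partant de l'accélération a(t) = 6·t - 10, nous prenons 1 dérivée. La dérivée de l'accélération donne le jerk: j(t) = 6. De l'équation du jerk j(t) = 6, nous substituons t = 1 pour obtenir j = 6.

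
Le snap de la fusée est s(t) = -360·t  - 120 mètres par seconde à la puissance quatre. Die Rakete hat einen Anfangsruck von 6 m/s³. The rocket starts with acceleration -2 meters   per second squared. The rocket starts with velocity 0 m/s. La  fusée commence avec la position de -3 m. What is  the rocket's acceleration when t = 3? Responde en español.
Debemos encontrar la antiderivada de nuestra ecuación del snap s(t) = -360·t - 120 2 veces. Integrando el snap y usando la condición inicial j(0) = 6, obtenemos j(t) = -180·t^2 - 120·t + 6. La antiderivada de la sacudida es la aceleración. Usando a(0) = -2, obtenemos a(t) = -60·t^3 - 60·t^2 + 6·t - 2. Usando a(t) = -60·t^3 - 60·t^2 + 6·t - 2 y sustituyendo t = 3, encontramos a = -2144.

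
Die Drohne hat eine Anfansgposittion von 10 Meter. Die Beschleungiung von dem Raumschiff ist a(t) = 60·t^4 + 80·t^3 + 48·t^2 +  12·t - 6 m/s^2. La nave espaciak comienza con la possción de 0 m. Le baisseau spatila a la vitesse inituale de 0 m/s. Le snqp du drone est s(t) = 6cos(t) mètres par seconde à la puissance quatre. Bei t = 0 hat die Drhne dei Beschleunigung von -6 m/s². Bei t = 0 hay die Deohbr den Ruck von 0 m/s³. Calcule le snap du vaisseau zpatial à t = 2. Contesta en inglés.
We must differentiate our acceleration equation a(t) = 60·t^4 + 80·t^3 + 48·t^2 + 12·t - 6 2 times. The derivative of acceleration gives jerk: j(t) = 240·t^3 + 240·t^2 + 96·t + 12. Differentiating jerk, we get snap: s(t) = 720·t^2 + 480·t + 96. From the given snap equation s(t) = 720·t^2 + 480·t + 96, we substitute t = 2 to get s = 3936.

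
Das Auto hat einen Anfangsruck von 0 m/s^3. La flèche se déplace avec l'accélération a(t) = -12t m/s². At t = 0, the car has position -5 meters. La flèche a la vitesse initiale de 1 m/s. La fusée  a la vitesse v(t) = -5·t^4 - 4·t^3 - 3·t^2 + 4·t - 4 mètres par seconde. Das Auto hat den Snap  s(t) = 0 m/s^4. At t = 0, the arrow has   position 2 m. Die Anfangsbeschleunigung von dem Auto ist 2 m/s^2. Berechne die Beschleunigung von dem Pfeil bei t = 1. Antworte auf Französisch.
Nous avons l'accélération a(t) = -12·t. En substituant t = 1: a(1) = -12.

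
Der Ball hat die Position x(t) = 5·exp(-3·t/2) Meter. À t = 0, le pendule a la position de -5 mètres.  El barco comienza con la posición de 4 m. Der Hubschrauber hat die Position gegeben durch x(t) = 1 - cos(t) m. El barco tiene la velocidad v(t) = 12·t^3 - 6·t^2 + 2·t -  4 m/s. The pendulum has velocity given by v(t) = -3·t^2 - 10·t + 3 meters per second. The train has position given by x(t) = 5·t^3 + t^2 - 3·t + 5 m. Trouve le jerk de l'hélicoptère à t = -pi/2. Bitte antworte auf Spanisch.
Para resolver esto, necesitamos tomar 3 derivadas de nuestra ecuación de la posición x(t) = 1 - cos(t). Derivando la posición, obtenemos la velocidad: v(t) = sin(t). Derivando la velocidad, obtenemos la aceleración: a(t) = cos(t). La derivada de la aceleración da la sacudida: j(t) = -sin(t). De la ecuación de la sacudida j(t) = -sin(t), sustituimos t = -pi/2 para obtener j = 1.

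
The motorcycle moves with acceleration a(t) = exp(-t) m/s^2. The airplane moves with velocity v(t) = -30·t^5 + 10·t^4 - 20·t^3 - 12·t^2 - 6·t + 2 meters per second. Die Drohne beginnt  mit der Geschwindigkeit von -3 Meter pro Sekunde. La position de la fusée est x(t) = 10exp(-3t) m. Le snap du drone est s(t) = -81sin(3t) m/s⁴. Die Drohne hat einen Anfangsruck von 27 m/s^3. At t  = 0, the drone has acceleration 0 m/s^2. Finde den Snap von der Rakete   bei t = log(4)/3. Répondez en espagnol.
Partiendo de la posición x(t) = 10·exp(-3·t), tomamos 4 derivadas. La derivada de la posición da la velocidad: v(t) = -30·exp(-3·t). La derivada de la velocidad da la aceleración: a(t) = 90·exp(-3·t). Tomando d/dt de a(t), encontramos j(t) = -270·exp(-3·t). Derivando la sacudida, obtenemos el snap: s(t) = 810·exp(-3·t). De la ecuación del snap s(t) = 810·exp(-3·t), sustituimos t = log(4)/3 para obtener s = 405/2.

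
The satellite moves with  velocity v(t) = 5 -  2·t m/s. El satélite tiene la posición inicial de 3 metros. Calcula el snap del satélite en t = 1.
Partiendo de la velocidad v(t) = 5 - 2·t, tomamos 3 derivadas. Tomando d/dt de v(t), encontramos a(t) = -2. Derivando la aceleración, obtenemos la sacudida: j(t) = 0. La derivada de la sacudida da el snap: s(t) = 0. Tenemos el snap s(t) = 0. Sustituyendo t = 1: s(1) = 0.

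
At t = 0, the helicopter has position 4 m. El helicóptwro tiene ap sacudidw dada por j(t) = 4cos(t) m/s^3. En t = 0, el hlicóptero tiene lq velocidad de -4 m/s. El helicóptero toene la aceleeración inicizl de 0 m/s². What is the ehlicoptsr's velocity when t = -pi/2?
To solve this, we need to take 2 antiderivatives of our jerk equation j(t) = 4·cos(t). Finding the antiderivative of j(t) and using a(0) = 0: a(t) = 4·sin(t). The integral of acceleration, with v(0) = -4, gives velocity: v(t) = -4·cos(t). Using v(t) = -4·cos(t) and substituting t = -pi/2, we find v = 0.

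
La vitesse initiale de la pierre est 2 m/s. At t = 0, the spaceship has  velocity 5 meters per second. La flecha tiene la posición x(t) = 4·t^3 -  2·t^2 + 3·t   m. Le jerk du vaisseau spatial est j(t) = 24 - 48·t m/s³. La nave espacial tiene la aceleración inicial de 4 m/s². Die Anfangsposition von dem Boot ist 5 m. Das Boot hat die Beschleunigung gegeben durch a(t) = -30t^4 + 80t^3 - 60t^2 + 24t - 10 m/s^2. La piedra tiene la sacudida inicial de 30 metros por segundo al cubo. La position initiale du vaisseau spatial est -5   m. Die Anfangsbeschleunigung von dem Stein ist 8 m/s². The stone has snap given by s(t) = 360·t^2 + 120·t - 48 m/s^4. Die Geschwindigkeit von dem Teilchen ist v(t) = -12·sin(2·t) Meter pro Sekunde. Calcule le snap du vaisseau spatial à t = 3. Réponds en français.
Pour résoudre ceci, nous devons prendre 1 dérivée de notre équation du jerk j(t) = 24 - 48·t. En dérivant le jerk, nous obtenons le snap: s(t) = -48. Nous avons le snap s(t) = -48. En substituant t = 3: s(3) = -48.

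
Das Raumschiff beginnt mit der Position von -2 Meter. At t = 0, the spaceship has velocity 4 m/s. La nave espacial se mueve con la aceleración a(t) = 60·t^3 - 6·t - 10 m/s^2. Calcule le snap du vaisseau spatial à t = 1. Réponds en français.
En partant de l'accélération a(t) = 60·t^3 - 6·t - 10, nous prenons 2 dérivées. En dérivant l'accélération, nous obtenons le jerk: j(t) = 180·t^2 - 6. La dérivée du jerk donne le snap: s(t) = 360·t. De l'équation du snap s(t) = 360·t, nous substituons t = 1 pour obtenir s = 360.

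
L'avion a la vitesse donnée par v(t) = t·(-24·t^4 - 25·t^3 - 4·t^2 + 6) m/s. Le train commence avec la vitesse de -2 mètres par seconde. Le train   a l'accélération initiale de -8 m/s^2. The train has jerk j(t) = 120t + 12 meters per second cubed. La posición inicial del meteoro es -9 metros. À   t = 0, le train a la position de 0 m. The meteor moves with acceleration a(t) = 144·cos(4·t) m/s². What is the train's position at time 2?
We must find the antiderivative of our jerk equation j(t) = 120·t + 12 3 times. The integral of jerk, with a(0) = -8, gives acceleration: a(t) = 60·t^2 + 12·t - 8. The integral of acceleration is velocity. Using v(0) = -2, we get v(t) = 20·t^3 + 6·t^2 - 8·t - 2. Finding the integral of v(t) and using x(0) = 0: x(t) = 5·t^4 + 2·t^3 - 4·t^2 - 2·t. From the given position equation x(t) = 5·t^4 + 2·t^3 - 4·t^2 - 2·t, we substitute t = 2 to get x = 76.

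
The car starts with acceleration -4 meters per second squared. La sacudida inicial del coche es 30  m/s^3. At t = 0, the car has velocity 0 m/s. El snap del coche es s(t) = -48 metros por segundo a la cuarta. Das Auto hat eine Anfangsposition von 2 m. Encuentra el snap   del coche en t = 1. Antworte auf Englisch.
We have snap s(t) = -48. Substituting t = 1: s(1) = -48.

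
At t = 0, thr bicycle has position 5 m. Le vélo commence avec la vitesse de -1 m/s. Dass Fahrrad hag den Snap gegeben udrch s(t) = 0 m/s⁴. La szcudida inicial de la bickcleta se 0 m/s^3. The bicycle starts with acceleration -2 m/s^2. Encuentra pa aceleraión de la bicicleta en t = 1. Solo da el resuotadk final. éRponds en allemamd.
Die Antwort ist -2.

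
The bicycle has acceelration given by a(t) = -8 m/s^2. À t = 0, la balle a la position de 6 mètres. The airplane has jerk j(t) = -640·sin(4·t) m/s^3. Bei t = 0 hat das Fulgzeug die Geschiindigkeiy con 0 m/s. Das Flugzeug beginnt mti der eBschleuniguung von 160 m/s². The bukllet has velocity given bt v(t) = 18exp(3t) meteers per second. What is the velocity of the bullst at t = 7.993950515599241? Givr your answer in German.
Aus der Gleichung für die Geschwindigkeit v(t) = 18·exp(3·t), setzen wir t = 7.993950515599241 ein und erhalten v = 468228988419.137.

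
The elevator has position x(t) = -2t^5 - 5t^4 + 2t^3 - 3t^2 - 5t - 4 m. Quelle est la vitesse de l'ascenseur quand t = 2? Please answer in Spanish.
Debemos derivar nuestra ecuación de la posición x(t) = -2·t^5 - 5·t^4 + 2·t^3 - 3·t^2 - 5·t - 4 1 vez. La derivada de la posición da la velocidad: v(t) = -10·t^4 - 20·t^3 + 6·t^2 - 6·t - 5. Usando v(t) = -10·t^4 - 20·t^3 + 6·t^2 - 6·t - 5 y sustituyendo t = 2, encontramos v = -313.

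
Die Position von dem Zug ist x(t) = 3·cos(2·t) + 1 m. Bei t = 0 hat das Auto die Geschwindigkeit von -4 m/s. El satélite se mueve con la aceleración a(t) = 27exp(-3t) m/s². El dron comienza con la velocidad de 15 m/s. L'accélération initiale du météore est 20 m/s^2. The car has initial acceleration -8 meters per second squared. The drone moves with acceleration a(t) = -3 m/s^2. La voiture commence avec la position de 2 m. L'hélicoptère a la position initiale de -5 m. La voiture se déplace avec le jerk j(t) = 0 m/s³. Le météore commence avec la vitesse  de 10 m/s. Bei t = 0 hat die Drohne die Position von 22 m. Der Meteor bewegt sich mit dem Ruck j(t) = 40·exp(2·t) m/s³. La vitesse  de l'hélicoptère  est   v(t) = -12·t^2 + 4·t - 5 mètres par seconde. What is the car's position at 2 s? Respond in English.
We need to integrate our jerk equation j(t) = 0 3 times. The integral of jerk, with a(0) = -8, gives acceleration: a(t) = -8. The antiderivative of acceleration is velocity. Using v(0) = -4, we get v(t) = -8·t - 4. Finding the antiderivative of v(t) and using x(0) = 2: x(t) = -4·t^2 - 4·t + 2. From the given position equation x(t) = -4·t^2 - 4·t + 2, we substitute t = 2 to get x = -22.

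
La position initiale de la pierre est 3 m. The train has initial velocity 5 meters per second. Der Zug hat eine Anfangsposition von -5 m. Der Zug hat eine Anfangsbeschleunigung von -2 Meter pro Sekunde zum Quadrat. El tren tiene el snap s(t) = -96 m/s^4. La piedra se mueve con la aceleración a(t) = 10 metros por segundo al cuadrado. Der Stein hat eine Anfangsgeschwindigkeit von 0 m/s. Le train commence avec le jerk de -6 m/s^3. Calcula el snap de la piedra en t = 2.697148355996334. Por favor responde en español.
Para resolver esto, necesitamos tomar 2 derivadas de nuestra ecuación de la aceleración a(t) = 10. La derivada de la aceleración da la sacudida: j(t) = 0. Tomando d/dt de j(t), encontramos s(t) = 0. Tenemos el snap s(t) = 0. Sustituyendo t = 2.697148355996334: s(2.697148355996334) = 0.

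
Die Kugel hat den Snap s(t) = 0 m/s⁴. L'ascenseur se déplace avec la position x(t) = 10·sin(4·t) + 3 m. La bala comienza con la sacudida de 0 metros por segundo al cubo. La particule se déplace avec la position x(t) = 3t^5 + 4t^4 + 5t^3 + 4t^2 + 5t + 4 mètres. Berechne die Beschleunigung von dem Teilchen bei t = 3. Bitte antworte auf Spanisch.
Para resolver esto, necesitamos tomar 2 derivadas de nuestra ecuación de la posición x(t) = 3·t^5 + 4·t^4 + 5·t^3 + 4·t^2 + 5·t + 4. La derivada de la posición da la velocidad: v(t) = 15·t^4 + 16·t^3 + 15·t^2 + 8·t + 5. Derivando la velocidad, obtenemos la aceleración: a(t) = 60·t^3 + 48·t^2 + 30·t + 8. De la ecuación de la aceleración a(t) = 60·t^3 + 48·t^2 + 30·t + 8, sustituimos t = 3 para obtener a = 2150.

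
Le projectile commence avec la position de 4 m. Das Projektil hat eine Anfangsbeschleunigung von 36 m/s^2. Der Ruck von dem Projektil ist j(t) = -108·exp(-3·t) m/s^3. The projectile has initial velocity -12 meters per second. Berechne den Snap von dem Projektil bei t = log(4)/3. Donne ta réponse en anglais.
We must differentiate our jerk equation j(t) = -108·exp(-3·t) 1 time. The derivative of jerk gives snap: s(t) = 324·exp(-3·t). We have snap s(t) = 324·exp(-3·t). Substituting t = log(4)/3: s(log(4)/3) = 81.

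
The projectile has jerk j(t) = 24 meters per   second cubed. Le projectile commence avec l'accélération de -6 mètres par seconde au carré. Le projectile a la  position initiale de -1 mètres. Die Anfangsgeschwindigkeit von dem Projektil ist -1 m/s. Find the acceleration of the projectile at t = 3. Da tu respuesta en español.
Debemos encontrar la antiderivada de nuestra ecuación de la sacudida j(t) = 24 1 vez. La integral de la sacudida, con a(0) = -6, da la aceleración: a(t) = 24·t - 6. Usando a(t) = 24·t - 6 y sustituyendo t = 3, encontramos a = 66.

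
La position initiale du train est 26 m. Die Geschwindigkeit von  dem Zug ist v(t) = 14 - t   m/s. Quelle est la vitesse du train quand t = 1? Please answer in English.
From the given velocity equation v(t) = 14 - t, we substitute t = 1 to get v = 13.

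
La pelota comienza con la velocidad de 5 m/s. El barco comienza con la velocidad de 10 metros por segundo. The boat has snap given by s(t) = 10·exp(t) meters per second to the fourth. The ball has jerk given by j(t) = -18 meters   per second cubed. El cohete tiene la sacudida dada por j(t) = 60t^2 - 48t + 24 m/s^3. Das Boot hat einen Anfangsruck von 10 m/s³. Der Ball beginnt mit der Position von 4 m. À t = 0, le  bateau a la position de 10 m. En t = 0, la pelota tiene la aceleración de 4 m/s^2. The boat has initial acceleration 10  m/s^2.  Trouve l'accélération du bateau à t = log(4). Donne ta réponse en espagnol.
Partiendo del snap s(t) = 10·exp(t), tomamos 2 integrales. Tomando ∫s(t)dt y aplicando j(0) = 10, encontramos j(t) = 10·exp(t). La integral de la sacudida, con a(0) = 10, da la aceleración: a(t) = 10·exp(t). De la ecuación de la aceleración a(t) = 10·exp(t), sustituimos t = log(4) para obtener a = 40.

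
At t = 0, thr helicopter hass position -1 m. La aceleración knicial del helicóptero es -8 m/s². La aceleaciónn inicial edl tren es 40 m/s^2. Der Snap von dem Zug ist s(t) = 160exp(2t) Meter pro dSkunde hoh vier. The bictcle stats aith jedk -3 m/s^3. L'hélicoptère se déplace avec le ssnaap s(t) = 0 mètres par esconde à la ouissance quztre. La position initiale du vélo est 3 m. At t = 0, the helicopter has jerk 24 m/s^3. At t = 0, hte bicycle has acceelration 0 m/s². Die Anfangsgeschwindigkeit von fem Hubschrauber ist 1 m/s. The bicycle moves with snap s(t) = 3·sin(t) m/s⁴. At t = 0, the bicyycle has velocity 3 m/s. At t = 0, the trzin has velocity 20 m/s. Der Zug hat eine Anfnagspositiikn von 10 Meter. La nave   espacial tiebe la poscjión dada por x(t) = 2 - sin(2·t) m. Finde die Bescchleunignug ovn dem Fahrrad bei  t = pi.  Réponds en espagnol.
Para resolver esto, necesitamos tomar 2 antiderivadas de nuestra ecuación del snap s(t) = 3·sin(t). Integrando el snap y usando la condición inicial j(0) = -3, obtenemos j(t) = -3·cos(t). La antiderivada de la sacudida es la aceleración. Usando a(0) = 0, obtenemos a(t) = -3·sin(t). De la ecuación de la aceleración a(t) = -3·sin(t), sustituimos t = pi para obtener a = 0.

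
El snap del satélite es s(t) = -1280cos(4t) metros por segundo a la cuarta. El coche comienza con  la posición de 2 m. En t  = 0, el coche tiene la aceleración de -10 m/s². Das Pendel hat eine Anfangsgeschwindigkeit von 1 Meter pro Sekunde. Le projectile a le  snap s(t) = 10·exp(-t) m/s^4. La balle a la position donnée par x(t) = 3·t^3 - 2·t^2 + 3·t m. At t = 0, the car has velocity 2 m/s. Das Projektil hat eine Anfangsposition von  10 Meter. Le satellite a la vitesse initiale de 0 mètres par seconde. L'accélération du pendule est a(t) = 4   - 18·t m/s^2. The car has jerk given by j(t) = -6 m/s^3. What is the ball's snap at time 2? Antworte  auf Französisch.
En partant de la position x(t) = 3·t^3 - 2·t^2 + 3·t, nous prenons 4 dérivées. En prenant d/dt de x(t), nous trouvons v(t) = 9·t^2 - 4·t + 3. En dérivant la vitesse, nous obtenons l'accélération: a(t) = 18·t - 4. En prenant d/dt de a(t), nous trouvons j(t) = 18. La dérivée du jerk donne le snap: s(t) = 0. Nous avons le snap s(t) = 0. En substituant t = 2: s(2) = 0.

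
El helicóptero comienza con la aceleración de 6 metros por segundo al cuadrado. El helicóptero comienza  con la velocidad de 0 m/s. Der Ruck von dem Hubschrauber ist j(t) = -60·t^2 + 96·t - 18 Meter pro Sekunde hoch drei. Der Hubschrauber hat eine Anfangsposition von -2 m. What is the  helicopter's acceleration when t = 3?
Starting from jerk j(t) = -60·t^2 + 96·t - 18, we take 1 antiderivative. The antiderivative of jerk is acceleration. Using a(0) = 6, we get a(t) = -20·t^3 + 48·t^2 - 18·t + 6. From the given acceleration equation a(t) = -20·t^3 + 48·t^2 - 18·t + 6, we substitute t = 3 to get a = -156.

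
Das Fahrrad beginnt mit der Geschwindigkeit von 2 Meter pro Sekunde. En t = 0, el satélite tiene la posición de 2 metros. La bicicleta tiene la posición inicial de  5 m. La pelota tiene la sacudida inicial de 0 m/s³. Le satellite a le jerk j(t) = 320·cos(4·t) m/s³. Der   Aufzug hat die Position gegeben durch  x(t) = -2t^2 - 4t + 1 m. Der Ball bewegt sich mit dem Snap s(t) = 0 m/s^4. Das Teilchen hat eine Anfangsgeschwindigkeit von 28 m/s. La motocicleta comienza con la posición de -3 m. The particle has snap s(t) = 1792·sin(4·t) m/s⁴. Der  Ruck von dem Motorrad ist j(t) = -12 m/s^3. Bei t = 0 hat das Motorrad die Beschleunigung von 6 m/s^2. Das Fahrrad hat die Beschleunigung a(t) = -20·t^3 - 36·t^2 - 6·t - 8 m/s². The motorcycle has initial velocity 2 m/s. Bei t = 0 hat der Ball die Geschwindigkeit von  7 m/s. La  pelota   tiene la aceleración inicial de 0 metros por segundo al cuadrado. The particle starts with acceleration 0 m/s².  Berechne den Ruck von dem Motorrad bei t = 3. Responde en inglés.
Using j(t) = -12 and substituting t = 3, we find j = -12.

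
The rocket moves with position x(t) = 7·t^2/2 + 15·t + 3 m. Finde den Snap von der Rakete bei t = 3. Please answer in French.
Nous devons dériver notre équation de la position x(t) = 7·t^2/2 + 15·t + 3 4 fois. La dérivée de la position donne la vitesse: v(t) = 7·t + 15. En dérivant la vitesse, nous obtenons l'accélération: a(t) = 7. En dérivant l'accélération, nous obtenons le jerk: j(t) = 0. En dérivant le jerk, nous obtenons le snap: s(t) = 0. De l'équation du snap s(t) = 0, nous substituons t = 3 pour obtenir s = 0.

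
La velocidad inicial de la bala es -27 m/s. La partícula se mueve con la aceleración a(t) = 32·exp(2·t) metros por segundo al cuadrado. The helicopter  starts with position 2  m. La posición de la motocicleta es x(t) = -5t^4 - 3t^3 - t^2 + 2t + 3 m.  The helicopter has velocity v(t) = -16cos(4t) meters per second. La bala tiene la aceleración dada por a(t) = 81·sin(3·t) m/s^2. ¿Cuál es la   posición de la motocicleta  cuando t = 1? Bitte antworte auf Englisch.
Using x(t) = -5·t^4 - 3·t^3 - t^2 + 2·t + 3 and substituting t = 1, we find x = -4.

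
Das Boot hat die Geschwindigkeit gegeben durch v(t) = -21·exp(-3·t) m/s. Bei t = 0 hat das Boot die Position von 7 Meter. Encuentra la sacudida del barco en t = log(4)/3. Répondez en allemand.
Ausgehend von der Geschwindigkeit v(t) = -21·exp(-3·t), nehmen wir 2 Ableitungen. Die Ableitung von der Geschwindigkeit ergibt die Beschleunigung: a(t) = 63·exp(-3·t). Durch Ableiten von der Beschleunigung erhalten wir den Ruck: j(t) = -189·exp(-3·t). Wir haben den Ruck j(t) = -189·exp(-3·t). Durch Einsetzen von t = log(4)/3: j(log(4)/3) = -189/4.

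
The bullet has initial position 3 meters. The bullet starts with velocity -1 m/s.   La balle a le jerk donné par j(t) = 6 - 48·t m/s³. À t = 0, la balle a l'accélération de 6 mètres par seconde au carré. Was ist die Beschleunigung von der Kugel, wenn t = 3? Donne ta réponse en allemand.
Wir müssen das Integral unserer Gleichung für den Ruck j(t) = 6 - 48·t 1-mal finden. Mit ∫j(t)dt und Anwendung von a(0) = 6, finden wir a(t) = -24·t^2 + 6·t + 6. Mit a(t) = -24·t^2 + 6·t + 6 und Einsetzen von t = 3, finden wir a = -192.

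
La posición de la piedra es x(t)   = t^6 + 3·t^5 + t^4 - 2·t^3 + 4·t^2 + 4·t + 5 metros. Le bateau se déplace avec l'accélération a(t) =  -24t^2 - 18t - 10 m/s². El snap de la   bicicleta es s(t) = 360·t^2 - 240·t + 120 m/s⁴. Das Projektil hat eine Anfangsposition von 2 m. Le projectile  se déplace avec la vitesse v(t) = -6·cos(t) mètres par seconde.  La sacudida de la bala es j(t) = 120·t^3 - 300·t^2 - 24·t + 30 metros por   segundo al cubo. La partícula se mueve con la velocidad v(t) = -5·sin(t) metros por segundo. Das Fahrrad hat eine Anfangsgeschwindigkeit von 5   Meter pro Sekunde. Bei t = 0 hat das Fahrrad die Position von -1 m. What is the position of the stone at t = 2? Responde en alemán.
Mit x(t) = t^6 + 3·t^5 + t^4 - 2·t^3 + 4·t^2 + 4·t + 5 und Einsetzen von t = 2, finden wir x = 189.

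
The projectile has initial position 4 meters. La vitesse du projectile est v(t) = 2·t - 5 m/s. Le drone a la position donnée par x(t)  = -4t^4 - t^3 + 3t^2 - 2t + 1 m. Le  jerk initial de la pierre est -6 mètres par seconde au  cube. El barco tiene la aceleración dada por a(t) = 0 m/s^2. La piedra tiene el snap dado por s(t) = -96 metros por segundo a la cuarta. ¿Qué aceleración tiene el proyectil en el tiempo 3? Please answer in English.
To solve this, we need to take 1 derivative of our velocity equation v(t) = 2·t - 5. Taking d/dt of v(t), we find a(t) = 2. Using a(t) = 2 and substituting t = 3, we find a = 2.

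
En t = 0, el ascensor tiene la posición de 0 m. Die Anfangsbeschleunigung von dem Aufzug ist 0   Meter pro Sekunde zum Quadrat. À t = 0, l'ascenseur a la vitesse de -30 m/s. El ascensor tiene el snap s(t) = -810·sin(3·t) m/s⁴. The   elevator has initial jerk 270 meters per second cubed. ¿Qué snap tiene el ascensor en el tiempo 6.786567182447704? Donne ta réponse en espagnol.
De la ecuación del snap s(t) = -810·sin(3·t), sustituimos t = 6.786567182447704 para obtener s = -808.510661079441.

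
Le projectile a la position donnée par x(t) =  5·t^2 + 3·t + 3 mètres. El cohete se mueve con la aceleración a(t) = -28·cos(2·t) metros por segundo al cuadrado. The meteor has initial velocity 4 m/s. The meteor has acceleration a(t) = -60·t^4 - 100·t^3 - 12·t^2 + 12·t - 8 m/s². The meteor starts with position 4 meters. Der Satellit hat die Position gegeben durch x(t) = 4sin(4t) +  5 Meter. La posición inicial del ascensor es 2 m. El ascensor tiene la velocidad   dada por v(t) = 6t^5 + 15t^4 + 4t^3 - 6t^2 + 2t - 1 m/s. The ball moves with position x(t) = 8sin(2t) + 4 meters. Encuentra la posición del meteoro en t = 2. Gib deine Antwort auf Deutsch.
Um dies zu lösen, müssen wir 2 Stammfunktionen unserer Gleichung für die Beschleunigung a(t) = -60·t^4 - 100·t^3 - 12·t^2 + 12·t - 8 finden. Mit ∫a(t)dt und Anwendung von v(0) = 4, finden wir v(t) = -12·t^5 - 25·t^4 - 4·t^3 + 6·t^2 - 8·t + 4. Durch Integration von der Geschwindigkeit und Verwendung der Anfangsbedingung x(0) = 4, erhalten wir x(t) = -2·t^6 - 5·t^5 - t^4 + 2·t^3 - 4·t^2 + 4·t + 4. Mit x(t) = -2·t^6 - 5·t^5 - t^4 + 2·t^3 - 4·t^2 + 4·t + 4 und Einsetzen von t = 2, finden wir x = -292.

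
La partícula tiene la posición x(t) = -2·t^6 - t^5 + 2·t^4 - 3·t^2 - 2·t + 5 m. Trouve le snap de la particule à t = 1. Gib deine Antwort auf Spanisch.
Partiendo de la posición x(t) = -2·t^6 - t^5 + 2·t^4 - 3·t^2 - 2·t + 5, tomamos 4 derivadas. Tomando d/dt de x(t), encontramos v(t) = -12·t^5 - 5·t^4 + 8·t^3 - 6·t - 2. Derivando la velocidad, obtenemos la aceleración: a(t) = -60·t^4 - 20·t^3 + 24·t^2 - 6. Derivando la aceleración, obtenemos la sacudida: j(t) = -240·t^3 - 60·t^2 + 48·t. La derivada de la sacudida da el snap: s(t) = -720·t^2 - 120·t + 48. Usando s(t) = -720·t^2 - 120·t + 48 y sustituyendo t = 1, encontramos s = -792.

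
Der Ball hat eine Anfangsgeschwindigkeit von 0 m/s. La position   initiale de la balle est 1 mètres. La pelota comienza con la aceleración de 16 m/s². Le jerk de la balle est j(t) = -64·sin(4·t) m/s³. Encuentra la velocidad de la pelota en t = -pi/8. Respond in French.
En partant du jerk j(t) = -64·sin(4·t), nous prenons 2 primitives. La primitive du jerk, avec a(0) = 16, donne l'accélération: a(t) = 16·cos(4·t). En prenant ∫a(t)dt et en appliquant v(0) = 0, nous trouvons v(t) = 4·sin(4·t). En utilisant v(t) = 4·sin(4·t) et en substituant t = -pi/8, nous trouvons v = -4.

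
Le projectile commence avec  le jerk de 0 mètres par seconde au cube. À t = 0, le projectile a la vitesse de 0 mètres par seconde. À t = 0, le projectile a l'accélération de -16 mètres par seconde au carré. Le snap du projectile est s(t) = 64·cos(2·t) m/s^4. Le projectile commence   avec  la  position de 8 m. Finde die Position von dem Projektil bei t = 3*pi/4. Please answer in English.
We need to integrate our snap equation s(t) = 64·cos(2·t) 4 times. Taking ∫s(t)dt and applying j(0) = 0, we find j(t) = 32·sin(2·t). The antiderivative of jerk is acceleration. Using a(0) = -16, we get a(t) = -16·cos(2·t). Finding the antiderivative of a(t) and using v(0) = 0: v(t) = -8·sin(2·t). Finding the integral of v(t) and using x(0) = 8: x(t) = 4·cos(2·t) + 4. From the given position equation x(t) = 4·cos(2·t) + 4, we substitute t = 3*pi/4 to get x = 4.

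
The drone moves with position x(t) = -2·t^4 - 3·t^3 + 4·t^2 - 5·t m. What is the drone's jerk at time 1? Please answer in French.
En partant de la position x(t) = -2·t^4 - 3·t^3 + 4·t^2 - 5·t, nous prenons 3 dérivées. En prenant d/dt de x(t), nous trouvons v(t) = -8·t^3 - 9·t^2 + 8·t - 5. En prenant d/dt de v(t), nous trouvons a(t) = -24·t^2 - 18·t + 8. La dérivée de l'accélération donne le jerk: j(t) = -48·t - 18. Nous avons le jerk j(t) = -48·t - 18. En substituant t = 1: j(1) = -66.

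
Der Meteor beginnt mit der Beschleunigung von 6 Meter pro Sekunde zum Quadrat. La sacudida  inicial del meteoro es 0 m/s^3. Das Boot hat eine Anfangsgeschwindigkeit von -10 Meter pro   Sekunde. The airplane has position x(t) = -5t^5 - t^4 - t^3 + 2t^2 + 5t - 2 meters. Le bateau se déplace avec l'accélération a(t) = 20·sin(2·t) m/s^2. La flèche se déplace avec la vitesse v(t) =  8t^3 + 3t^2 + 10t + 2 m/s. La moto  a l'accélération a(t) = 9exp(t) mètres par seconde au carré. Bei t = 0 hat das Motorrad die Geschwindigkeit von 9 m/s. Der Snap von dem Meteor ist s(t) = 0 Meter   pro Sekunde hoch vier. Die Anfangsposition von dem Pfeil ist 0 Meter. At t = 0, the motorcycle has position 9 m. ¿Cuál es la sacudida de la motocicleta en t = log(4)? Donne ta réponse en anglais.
To solve this, we need to take 1 derivative of our acceleration equation a(t) = 9·exp(t). The derivative of acceleration gives jerk: j(t) = 9·exp(t). We have jerk j(t) = 9·exp(t). Substituting t = log(4): j(log(4)) = 36.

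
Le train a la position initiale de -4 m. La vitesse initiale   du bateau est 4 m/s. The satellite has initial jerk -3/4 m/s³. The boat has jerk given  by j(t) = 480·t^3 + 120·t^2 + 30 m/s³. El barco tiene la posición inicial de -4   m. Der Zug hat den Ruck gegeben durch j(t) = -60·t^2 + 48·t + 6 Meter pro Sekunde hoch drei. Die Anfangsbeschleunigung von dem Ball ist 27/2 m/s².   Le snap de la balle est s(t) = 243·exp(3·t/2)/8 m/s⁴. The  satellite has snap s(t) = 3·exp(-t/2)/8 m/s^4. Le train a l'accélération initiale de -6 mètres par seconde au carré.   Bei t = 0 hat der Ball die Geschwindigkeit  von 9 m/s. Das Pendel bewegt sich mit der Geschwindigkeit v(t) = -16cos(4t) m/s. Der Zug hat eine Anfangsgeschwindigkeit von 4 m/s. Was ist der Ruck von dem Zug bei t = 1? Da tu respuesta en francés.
Nous avons le jerk j(t) = -60·t^2 + 48·t + 6. En substituant t = 1: j(1) = -6.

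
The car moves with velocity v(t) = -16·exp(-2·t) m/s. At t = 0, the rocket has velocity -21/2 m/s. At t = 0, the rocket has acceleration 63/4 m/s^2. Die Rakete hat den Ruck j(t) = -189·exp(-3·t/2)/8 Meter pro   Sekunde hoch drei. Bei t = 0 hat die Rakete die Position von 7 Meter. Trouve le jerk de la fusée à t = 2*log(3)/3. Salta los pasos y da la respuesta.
À t = 2*log(3)/3, j = -63/8.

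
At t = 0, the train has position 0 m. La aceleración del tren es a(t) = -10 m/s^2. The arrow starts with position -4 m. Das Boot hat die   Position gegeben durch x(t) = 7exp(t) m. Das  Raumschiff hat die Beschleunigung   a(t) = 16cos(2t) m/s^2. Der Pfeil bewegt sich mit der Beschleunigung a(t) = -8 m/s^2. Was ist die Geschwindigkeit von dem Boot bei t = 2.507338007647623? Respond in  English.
To solve this, we need to take 1 derivative of our position equation x(t) = 7·exp(t). The derivative of position gives velocity: v(t) = 7·exp(t). We have velocity v(t) = 7·exp(t). Substituting t = 2.507338007647623: v(2.507338007647623) = 85.9055259282565.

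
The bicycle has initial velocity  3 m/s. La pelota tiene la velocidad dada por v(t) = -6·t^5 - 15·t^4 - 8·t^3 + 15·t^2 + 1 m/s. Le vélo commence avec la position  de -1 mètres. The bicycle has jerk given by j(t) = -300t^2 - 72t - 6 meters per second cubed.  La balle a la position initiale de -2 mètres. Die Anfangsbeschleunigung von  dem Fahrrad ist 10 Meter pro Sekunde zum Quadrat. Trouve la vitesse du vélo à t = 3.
En partant du jerk j(t) = -300·t^2 - 72·t - 6, nous prenons 2 intégrales. En prenant ∫j(t)dt et en appliquant a(0) = 10, nous trouvons a(t) = -100·t^3 - 36·t^2 - 6·t + 10. L'intégrale de l'accélération, avec v(0) = 3, donne la vitesse: v(t) = -25·t^4 - 12·t^3 - 3·t^2 + 10·t + 3. Nous avons la vitesse v(t) = -25·t^4 - 12·t^3 - 3·t^2 + 10·t + 3. En substituant t = 3: v(3) = -2343.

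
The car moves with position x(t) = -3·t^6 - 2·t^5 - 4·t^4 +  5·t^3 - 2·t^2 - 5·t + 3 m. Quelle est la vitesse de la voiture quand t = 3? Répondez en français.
Pour résoudre ceci, nous devons prendre 1 dérivée de notre équation de la position x(t) = -3·t^6 - 2·t^5 - 4·t^4 + 5·t^3 - 2·t^2 - 5·t + 3. En prenant d/dt de x(t), nous trouvons v(t) = -18·t^5 - 10·t^4 - 16·t^3 + 15·t^2 - 4·t - 5. De l'équation de la vitesse v(t) = -18·t^5 - 10·t^4 - 16·t^3 + 15·t^2 - 4·t - 5, nous substituons t = 3 pour obtenir v = -5498.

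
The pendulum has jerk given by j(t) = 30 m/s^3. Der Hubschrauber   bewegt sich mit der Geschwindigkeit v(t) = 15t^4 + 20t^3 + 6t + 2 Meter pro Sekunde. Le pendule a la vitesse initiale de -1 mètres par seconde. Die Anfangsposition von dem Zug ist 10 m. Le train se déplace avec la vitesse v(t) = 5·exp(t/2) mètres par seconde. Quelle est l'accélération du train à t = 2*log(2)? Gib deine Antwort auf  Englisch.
Starting from velocity v(t) = 5·exp(t/2), we take 1 derivative. Taking d/dt of v(t), we find a(t) = 5·exp(t/2)/2. From the given acceleration equation a(t) = 5·exp(t/2)/2, we substitute t = 2*log(2) to get a = 5.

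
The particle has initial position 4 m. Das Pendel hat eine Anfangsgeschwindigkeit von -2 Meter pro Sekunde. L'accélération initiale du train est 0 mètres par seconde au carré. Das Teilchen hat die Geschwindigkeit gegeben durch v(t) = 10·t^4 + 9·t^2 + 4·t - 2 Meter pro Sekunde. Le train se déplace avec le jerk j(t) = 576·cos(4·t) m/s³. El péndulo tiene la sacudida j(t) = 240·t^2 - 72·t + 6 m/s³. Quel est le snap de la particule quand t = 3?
Nous devons dériver notre équation de la vitesse v(t) = 10·t^4 + 9·t^2 + 4·t - 2 3 fois. En prenant d/dt de v(t), nous trouvons a(t) = 40·t^3 + 18·t + 4. En dérivant l'accélération, nous obtenons le jerk: j(t) = 120·t^2 + 18. En dérivant le jerk, nous obtenons le snap: s(t) = 240·t. Nous avons le snap s(t) = 240·t. En substituant t = 3: s(3) = 720.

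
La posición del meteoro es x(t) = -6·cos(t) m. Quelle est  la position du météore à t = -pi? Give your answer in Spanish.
Usando x(t) = -6·cos(t) y sustituyendo t = -pi, encontramos x = 6.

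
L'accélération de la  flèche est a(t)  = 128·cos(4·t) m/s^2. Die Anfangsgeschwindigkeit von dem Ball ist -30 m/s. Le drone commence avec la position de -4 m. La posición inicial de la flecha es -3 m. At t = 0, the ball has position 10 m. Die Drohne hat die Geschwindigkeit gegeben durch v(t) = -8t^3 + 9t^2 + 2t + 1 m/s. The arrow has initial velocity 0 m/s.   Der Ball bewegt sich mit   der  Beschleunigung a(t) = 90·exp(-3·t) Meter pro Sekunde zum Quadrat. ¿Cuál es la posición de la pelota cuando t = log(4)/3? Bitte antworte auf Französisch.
Nous devons trouver l'intégrale de notre équation de l'accélération a(t) = 90·exp(-3·t) 2 fois. En prenant ∫a(t)dt et en appliquant v(0) = -30, nous trouvons v(t) = -30·exp(-3·t). La primitive de la vitesse, avec x(0) = 10, donne la position: x(t) = 10·exp(-3·t). Nous avons la position x(t) = 10·exp(-3·t). En substituant t = log(4)/3: x(log(4)/3) = 5/2.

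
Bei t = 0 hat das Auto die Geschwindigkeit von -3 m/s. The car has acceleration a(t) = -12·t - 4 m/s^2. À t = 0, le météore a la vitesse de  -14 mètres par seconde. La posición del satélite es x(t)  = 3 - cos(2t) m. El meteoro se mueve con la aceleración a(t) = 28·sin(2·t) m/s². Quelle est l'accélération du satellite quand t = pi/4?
Nous devons dériver notre équation de la position x(t) = 3 - cos(2·t) 2 fois. En dérivant la position, nous obtenons la vitesse: v(t) = 2·sin(2·t). La dérivée de la vitesse donne l'accélération: a(t) = 4·cos(2·t). De l'équation de l'accélération a(t) = 4·cos(2·t), nous substituons t = pi/4 pour obtenir a = 0.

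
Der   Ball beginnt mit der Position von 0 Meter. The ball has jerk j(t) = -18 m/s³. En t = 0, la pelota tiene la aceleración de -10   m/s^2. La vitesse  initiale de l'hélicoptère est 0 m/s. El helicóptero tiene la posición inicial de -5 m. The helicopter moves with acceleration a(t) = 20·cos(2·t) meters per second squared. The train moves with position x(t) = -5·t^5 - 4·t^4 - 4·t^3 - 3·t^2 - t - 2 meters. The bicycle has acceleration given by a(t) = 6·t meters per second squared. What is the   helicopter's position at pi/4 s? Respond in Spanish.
Para resolver esto, necesitamos tomar 2 antiderivadas de nuestra ecuación de la aceleración a(t) = 20·cos(2·t). Tomando ∫a(t)dt y aplicando v(0) = 0, encontramos v(t) = 10·sin(2·t). La antiderivada de la velocidad, con x(0) = -5, da la posición: x(t) = -5·cos(2·t). De la ecuación de la posición x(t) = -5·cos(2·t), sustituimos t = pi/4 para obtener x = 0.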